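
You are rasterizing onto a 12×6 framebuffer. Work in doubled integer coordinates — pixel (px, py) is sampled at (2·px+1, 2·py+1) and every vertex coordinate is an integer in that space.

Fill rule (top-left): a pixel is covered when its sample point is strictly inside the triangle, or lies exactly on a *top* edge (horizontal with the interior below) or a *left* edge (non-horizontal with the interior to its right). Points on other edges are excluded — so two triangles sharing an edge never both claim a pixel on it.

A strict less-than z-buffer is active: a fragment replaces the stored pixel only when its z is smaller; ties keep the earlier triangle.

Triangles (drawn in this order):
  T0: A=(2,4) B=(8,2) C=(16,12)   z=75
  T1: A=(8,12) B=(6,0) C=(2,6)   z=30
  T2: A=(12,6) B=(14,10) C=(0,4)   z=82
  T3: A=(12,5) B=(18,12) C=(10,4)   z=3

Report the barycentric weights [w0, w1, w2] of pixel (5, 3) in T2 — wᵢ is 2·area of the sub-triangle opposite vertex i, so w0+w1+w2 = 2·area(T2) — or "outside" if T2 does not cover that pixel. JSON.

T0:
  2·area = 76
  edge (2, 4)→(8, 2): d=(6,-2) top-left  bias=+0
  edge (8, 2)→(16, 12): d=(8,10) right/bottom  bias=-1
  edge (16, 12)→(2, 4): d=(-14,-8) top-left  bias=+0
    (5,0)@(11, 1): e=[0,-38,114] → .  [on edge]
    (2,1)@(5, 3): e=[0,38,38] → X  [on edge]
    (3,1)@(7, 3): e=[4,18,54] → X
    (4,1)@(9, 3): e=[8,-2,70] → .
    (2,2)@(5, 5): e=[12,54,10] → X
    (4,2)@(9, 5): e=[20,14,42] → X
    (5,2)@(11, 5): e=[24,-6,58] → .
    (2,3)@(5, 7): e=[24,70,-18] → .
    (3,3)@(7, 7): e=[28,50,-2] → .
    (4,3)@(9, 7): e=[32,30,14] → X
    (5,3)@(11, 7): e=[36,10,30] → X
    (6,3)@(13, 7): e=[40,-10,46] → .
  covered (10 px):
    . . . . . . . . . . . .
    . . X X . . . . . . . .
    . . X X X . . . . . . .
    . . . . X X . . . . . .
    . . . . . X X . . . . .
    . . . . . . . X . . . .
T1:
  2·area = 60  (B↔C swapped to make it positive)
  edge (8, 12)→(2, 6): d=(-6,-6) top-left  bias=+0
  edge (2, 6)→(6, 0): d=(4,-6) top-left  bias=+0
  edge (6, 0)→(8, 12): d=(2,12) right/bottom  bias=-1
    (2,1)@(5, 3): e=[36,6,18] → X
    (3,1)@(7, 3): e=[48,18,-6] → .
    (0,2)@(1, 5): e=[0,-10,70] → .  [on edge]
    (1,2)@(3, 5): e=[12,2,46] → X
    (3,2)@(7, 5): e=[36,26,-2] → .
    (1,3)@(3, 7): e=[0,10,50] → X  [on edge]
    (3,3)@(7, 7): e=[24,34,2] → X
    (4,3)@(9, 7): e=[36,46,-22] → .
    (1,4)@(3, 9): e=[-12,18,54] → .
    (2,4)@(5, 9): e=[0,30,30] → X  [on edge]
    (4,4)@(9, 9): e=[24,54,-18] → .
    (2,5)@(5, 11): e=[-12,38,34] → .
    (3,5)@(7, 11): e=[0,50,10] → X  [on edge]
  covered (9 px):
    . . . . . . . . . . . .
    . . X . . . . . . . . .
    . X X . . . . . . . . .
    . X X X . . . . . . . .
    . . X X . . . . . . . .
    . . . X . . . . . . . .
T2:
  2·area = 44
  edge (12, 6)→(14, 10): d=(2,4) right/bottom  bias=-1
  edge (14, 10)→(0, 4): d=(-14,-6) top-left  bias=+0
  edge (0, 4)→(12, 6): d=(12,2) right/bottom  bias=-1
    (1,2)@(3, 5): e=[34,4,6] → X
    (2,2)@(5, 5): e=[26,16,2] → X
    (3,2)@(7, 5): e=[18,28,-2] → .
    (1,3)@(3, 7): e=[38,-24,30] → .
    (2,3)@(5, 7): e=[30,-12,26] → .
    (3,3)@(7, 7): e=[22,0,22] → X  [on edge]
    (4,3)@(9, 7): e=[14,12,18] → X
    (5,3)@(11, 7): e=[6,24,14] → X
    (6,3)@(13, 7): e=[-2,36,10] → .
    (3,4)@(7, 9): e=[26,-28,46] → .
    (4,4)@(9, 9): e=[18,-16,42] → .
    (5,4)@(11, 9): e=[10,-4,38] → .
  covered (6 px):
    . . . . . . . . . . . .
    . . . . . . . . . . . .
    . X X . . . . . . . . .
    . . . X X X . . . . . .
    . . . . . . X . . . . .
    . . . . . . . . . . . .
T3:
  2·area = 8
  edge (12, 5)→(18, 12): d=(6,7) right/bottom  bias=-1
  edge (18, 12)→(10, 4): d=(-8,-8) top-left  bias=+0
  edge (10, 4)→(12, 5): d=(2,1) right/bottom  bias=-1
    (3,0)@(7, 1): e=[11,0,-3] → .  [on edge]
    (4,1)@(9, 3): e=[9,0,-1] → .  [on edge]
    (5,2)@(11, 5): e=[7,0,1] → X  [on edge]
    (6,2)@(13, 5): e=[-7,16,-1] → .
    (5,3)@(11, 7): e=[19,-16,5] → .
    (6,3)@(13, 7): e=[5,0,3] → X  [on edge]
    (7,3)@(15, 7): e=[-9,16,1] → .
    (6,4)@(13, 9): e=[17,-16,7] → .
    (7,4)@(15, 9): e=[3,0,5] → X  [on edge]
    (8,4)@(17, 9): e=[-11,16,3] → .
    (7,5)@(15, 11): e=[15,-16,9] → .
    (8,5)@(17, 11): e=[1,0,7] → X  [on edge]
  covered (4 px):
    . . . . . . . . . . . .
    . . . . . . . . . . . .
    . . . . . X . . . . . .
    . . . . . . X . . . . .
    . . . . . . . X . . . .
    . . . . . . . . X . . .

Final: [24,14,6]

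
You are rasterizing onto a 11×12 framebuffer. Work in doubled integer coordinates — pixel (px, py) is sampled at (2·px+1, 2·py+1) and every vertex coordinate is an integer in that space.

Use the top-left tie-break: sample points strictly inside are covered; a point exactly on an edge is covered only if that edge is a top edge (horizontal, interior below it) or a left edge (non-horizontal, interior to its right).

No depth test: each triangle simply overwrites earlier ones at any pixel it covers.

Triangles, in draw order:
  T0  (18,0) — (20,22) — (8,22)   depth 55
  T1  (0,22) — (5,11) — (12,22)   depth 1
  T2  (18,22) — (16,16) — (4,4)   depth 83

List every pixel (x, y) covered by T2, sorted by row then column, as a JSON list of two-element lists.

T0:
  2·area = 264
  edge (18, 0)→(20, 22): d=(2,22) right/bottom  bias=-1
  edge (20, 22)→(8, 22): d=(-12,0) right/bottom  bias=-1
  edge (8, 22)→(18, 0): d=(10,-22) top-left  bias=+0
    (8,1)@(17, 3): e=[28,228,8] → █
    (9,1)@(19, 3): e=[-16,228,52] → ·
    (8,2)@(17, 5): e=[32,204,28] → █
    (9,2)@(19, 5): e=[-12,204,72] → ·
    (7,3)@(15, 7): e=[80,180,4] → █
    (9,3)@(19, 7): e=[-8,180,92] → ·
    (7,4)@(15, 9): e=[84,156,24] → █
    (9,4)@(19, 9): e=[-4,156,112] → ·
    (6,5)@(13, 11): e=[132,132,0] → █  [on edge]
    (9,5)@(19, 11): e=[0,132,132] → ·  [on edge]
    (6,6)@(13, 13): e=[136,108,20] → █
    (9,6)@(19, 13): e=[4,108,152] → █
  covered (33 px):
    · · · · · · · · · · ·
    · · · · · · · · █ · ·
    · · · · · · · · █ · ·
    · · · · · · · █ █ · ·
    · · · · · · · █ █ · ·
    · · · · · · █ █ █ · ·
    · · · · · · █ █ █ █ ·
    · · · · · · █ █ █ █ ·
    · · · · · █ █ █ █ █ ·
    · · · · · █ █ █ █ █ ·
    · · · · █ █ █ █ █ █ ·
    · · · · · · · · · · ·
T1:
  2·area = 132
  edge (0, 22)→(5, 11): d=(5,-11) top-left  bias=+0
  edge (5, 11)→(12, 22): d=(7,11) right/bottom  bias=-1
  edge (12, 22)→(0, 22): d=(-12,0) right/bottom  bias=-1
    (2,5)@(5, 11): e=[0,0,132] → ·  [on edge]
    (2,6)@(5, 13): e=[10,14,108] → █
    (3,6)@(7, 13): e=[32,-8,108] → ·
    (2,7)@(5, 15): e=[20,28,84] → █
    (3,7)@(7, 15): e=[42,6,84] → █
    (4,7)@(9, 15): e=[64,-16,84] → ·
    (1,8)@(3, 17): e=[8,64,60] → █
    (4,8)@(9, 17): e=[74,-2,60] → ·
    (1,9)@(3, 19): e=[18,78,36] → █
    (4,9)@(9, 19): e=[84,12,36] → █
    (5,9)@(11, 19): e=[106,-10,36] → ·
    (0,10)@(1, 21): e=[6,114,12] → █
  covered (16 px):
    · · · · · · · · · · ·
    · · · · · · · · · · ·
    · · · · · · · · · · ·
    · · · · · · · · · · ·
    · · · · · · · · · · ·
    · · · · · · · · · · ·
    · · █ · · · · · · · ·
    · · █ █ · · · · · · ·
    · █ █ █ · · · · · · ·
    · █ █ █ █ · · · · · ·
    █ █ █ █ █ █ · · · · ·
    · · · · · · · · · · ·
T2:
  2·area = 48  (B↔C swapped to make it positive)
  edge (18, 22)→(4, 4): d=(-14,-18) top-left  bias=+0
  edge (4, 4)→(16, 16): d=(12,12) right/bottom  bias=-1
  edge (16, 16)→(18, 22): d=(2,6) right/bottom  bias=-1
    (0,0)@(1, 1): e=[-12,0,60] → ·  [on edge]
    (5,0)@(11, 1): e=[168,-120,0] → ·  [on edge]
    (1,1)@(3, 3): e=[-4,0,52] → ·  [on edge]
    (2,2)@(5, 5): e=[4,0,44] → ·  [on edge]
    (3,3)@(7, 7): e=[12,0,36] → ·  [on edge]
    (6,3)@(13, 7): e=[120,-72,0] → ·  [on edge]
    (4,4)@(9, 9): e=[20,0,28] → ·  [on edge]
    (5,5)@(11, 11): e=[28,0,20] → ·  [on edge]
    (5,6)@(11, 13): e=[0,24,24] → █  [on edge]
    (6,6)@(13, 13): e=[36,0,12] → ·  [on edge]
    (7,6)@(15, 13): e=[72,-24,0] → ·  [on edge]
    (5,7)@(11, 15): e=[-28,48,28] → ·
    (7,7)@(15, 15): e=[44,0,4] → ·  [on edge]
    (8,8)@(17, 17): e=[52,0,-4] → ·  [on edge]
    (8,9)@(17, 19): e=[24,24,0] → ·  [on edge]
    (9,9)@(19, 19): e=[60,0,-12] → ·  [on edge]
    (10,10)@(21, 21): e=[68,0,-20] → ·  [on edge]
  covered (3 px):
    · · · · · · · · · · ·
    · · · · · · · · · · ·
    · · · · · · · · · · ·
    · · · · · · · · · · ·
    · · · · · · · · · · ·
    · · · · · · · · · · ·
    · · · · · █ · · · · ·
    · · · · · · █ · · · ·
    · · · · · · · █ · · ·
    · · · · · · · · · · ·
    · · · · · · · · · · ·
    · · · · · · · · · · ·

Final: [[5,6],[6,7],[7,8]]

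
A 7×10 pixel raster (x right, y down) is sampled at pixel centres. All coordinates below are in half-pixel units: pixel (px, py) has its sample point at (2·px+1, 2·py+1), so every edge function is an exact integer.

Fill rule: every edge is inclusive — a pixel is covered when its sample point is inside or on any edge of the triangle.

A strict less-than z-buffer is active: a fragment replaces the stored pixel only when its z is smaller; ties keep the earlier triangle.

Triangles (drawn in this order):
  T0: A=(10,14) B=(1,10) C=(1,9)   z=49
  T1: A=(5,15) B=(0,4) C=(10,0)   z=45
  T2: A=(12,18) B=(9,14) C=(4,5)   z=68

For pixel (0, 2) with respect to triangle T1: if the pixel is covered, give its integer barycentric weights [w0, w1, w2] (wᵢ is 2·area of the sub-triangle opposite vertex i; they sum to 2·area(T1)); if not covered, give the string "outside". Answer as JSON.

T0:
  2·area = 9
  edge (10, 14)→(1, 10): d=(-9,-4) inclusive
  edge (1, 10)→(1, 9): d=(0,-1) inclusive
  edge (1, 9)→(10, 14): d=(9,5) inclusive
    (0,0)@(1, 1): e=[81,0,-72] → ·  [on edge]
    (0,1)@(1, 3): e=[63,0,-54] → ·  [on edge]
    (0,2)@(1, 5): e=[45,0,-36] → ·  [on edge]
    (0,3)@(1, 7): e=[27,0,-18] → ·  [on edge]
    (0,4)@(1, 9): e=[9,0,0] → #  [on edge]
    (1,4)@(3, 9): e=[17,2,-10] → ·
    (0,5)@(1, 11): e=[-9,0,18] → ·  [on edge]
    (0,6)@(1, 13): e=[-27,0,36] → ·  [on edge]
    (0,7)@(1, 15): e=[-45,0,54] → ·  [on edge]
    (0,8)@(1, 17): e=[-63,0,72] → ·  [on edge]
    (0,9)@(1, 19): e=[-81,0,90] → ·  [on edge]
  covered (1 px):
    · · · · · · ·
    · · · · · · ·
    · · · · · · ·
    · · · · · · ·
    # · · · · · ·
    · · · · · · ·
    · · · · · · ·
    · · · · · · ·
    · · · · · · ·
    · · · · · · ·
T1:
  2·area = 130
  edge (5, 15)→(0, 4): d=(-5,-11) inclusive
  edge (0, 4)→(10, 0): d=(10,-4) inclusive
  edge (10, 0)→(5, 15): d=(-5,15) inclusive
    (4,0)@(9, 1): e=[114,6,10] → #
    (5,0)@(11, 1): e=[136,14,-20] → ·
    (1,1)@(3, 3): e=[38,2,90] → #
    (2,1)@(5, 3): e=[60,10,60] → #
    (3,1)@(7, 3): e=[82,18,30] → #
    (4,1)@(9, 3): e=[104,26,0] → #  [on edge]
    (5,1)@(11, 3): e=[126,34,-30] → ·
    (0,2)@(1, 5): e=[6,14,110] → #
    (4,2)@(9, 5): e=[94,46,-10] → ·
    (0,3)@(1, 7): e=[-4,34,100] → ·
    (1,3)@(3, 7): e=[18,42,70] → #
    (4,3)@(9, 7): e=[84,66,-20] → ·
    (3,4)@(7, 9): e=[52,78,0] → #  [on edge]
    (2,7)@(5, 15): e=[0,130,0] → #  [on edge]
  covered (18 px):
    · · · · # · ·
    · # # # # · ·
    # # # # · · ·
    · # # # · · ·
    · # # # · · ·
    · · # · · · ·
    · · # · · · ·
    · · # · · · ·
    · · · · · · ·
    · · · · · · ·
T2:
  2·area = 7
  edge (12, 18)→(9, 14): d=(-3,-4) inclusive
  edge (9, 14)→(4, 5): d=(-5,-9) inclusive
  edge (4, 5)→(12, 18): d=(8,13) inclusive
  covered (0 px):
    · · · · · · ·
    · · · · · · ·
    · · · · · · ·
    · · · · · · ·
    · · · · · · ·
    · · · · · · ·
    · · · · · · ·
    · · · · · · ·
    · · · · · · ·
    · · · · · · ·

Answer: [14,110,6]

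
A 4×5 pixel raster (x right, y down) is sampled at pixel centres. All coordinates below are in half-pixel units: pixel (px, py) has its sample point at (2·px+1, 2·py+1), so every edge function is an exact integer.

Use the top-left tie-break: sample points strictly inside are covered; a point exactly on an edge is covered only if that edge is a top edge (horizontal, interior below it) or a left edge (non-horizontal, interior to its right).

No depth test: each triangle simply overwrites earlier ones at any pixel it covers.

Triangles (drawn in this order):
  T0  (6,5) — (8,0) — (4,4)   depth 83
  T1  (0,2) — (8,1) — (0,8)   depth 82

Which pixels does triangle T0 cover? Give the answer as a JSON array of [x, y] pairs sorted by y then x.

T0:
  2·area = 12  (B↔C swapped to make it positive)
  edge (6, 5)→(4, 4): d=(-2,-1) top-left  bias=+0
  edge (4, 4)→(8, 0): d=(4,-4) top-left  bias=+0
  edge (8, 0)→(6, 5): d=(-2,5) right/bottom  bias=-1
    (3,0)@(7, 1): e=[9,0,3] → #  [on edge]
    (2,1)@(5, 3): e=[3,0,9] → #  [on edge]
    (3,1)@(7, 3): e=[5,8,-1] → ·
    (1,2)@(3, 5): e=[-3,0,15] → ·  [on edge]
    (2,2)@(5, 5): e=[-1,8,5] → ·
    (0,3)@(1, 7): e=[-9,0,21] → ·  [on edge]
  covered (2 px):
    · · · #
    · · # ·
    · · · ·
    · · · ·
    · · · ·
T1:
  2·area = 48
  edge (0, 2)→(8, 1): d=(8,-1) top-left  bias=+0
  edge (8, 1)→(0, 8): d=(-8,7) right/bottom  bias=-1
  edge (0, 8)→(0, 2): d=(0,-6) top-left  bias=+0
    (0,1)@(1, 3): e=[9,33,6] → #
    (1,1)@(3, 3): e=[11,19,18] → #
    (2,1)@(5, 3): e=[13,5,30] → #
    (3,1)@(7, 3): e=[15,-9,42] → ·
    (0,2)@(1, 5): e=[25,17,6] → #
    (2,2)@(5, 5): e=[29,-11,30] → ·
    (0,3)@(1, 7): e=[41,1,6] → #
    (1,3)@(3, 7): e=[43,-13,18] → ·
    (0,4)@(1, 9): e=[57,-15,6] → ·
  covered (6 px):
    · · · ·
    # # # ·
    # # · ·
    # · · ·
    · · · ·

Answer: [[3,0],[2,1]]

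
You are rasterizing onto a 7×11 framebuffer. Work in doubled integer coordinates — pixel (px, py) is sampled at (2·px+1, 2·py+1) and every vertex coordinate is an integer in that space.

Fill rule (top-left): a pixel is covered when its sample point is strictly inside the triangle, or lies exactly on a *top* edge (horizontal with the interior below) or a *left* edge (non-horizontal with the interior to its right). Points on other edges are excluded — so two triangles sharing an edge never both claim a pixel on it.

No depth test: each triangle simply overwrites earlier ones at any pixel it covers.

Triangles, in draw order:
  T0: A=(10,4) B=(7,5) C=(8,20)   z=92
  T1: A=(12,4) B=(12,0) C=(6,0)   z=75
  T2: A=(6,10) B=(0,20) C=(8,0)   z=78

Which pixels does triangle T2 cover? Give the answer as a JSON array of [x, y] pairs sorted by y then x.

T0:
  2·area = 46  (B↔C swapped to make it positive)
  edge (10, 4)→(8, 20): d=(-2,16) right/bottom  bias=-1
  edge (8, 20)→(7, 5): d=(-1,-15) top-left  bias=+0
  edge (7, 5)→(10, 4): d=(3,-1) top-left  bias=+0
    (6,1)@(13, 3): e=[-46,92,0] → .  [on edge]
    (3,2)@(7, 5): e=[46,0,0] → X  [on edge]
    (4,2)@(9, 5): e=[14,30,2] → X
    (5,2)@(11, 5): e=[-18,60,4] → .
    (0,3)@(1, 7): e=[138,-92,0] → .  [on edge]
    (3,3)@(7, 7): e=[42,-2,6] → .
    (4,3)@(9, 7): e=[10,28,8] → X
    (5,3)@(11, 7): e=[-22,58,10] → .
    (4,4)@(9, 9): e=[6,26,14] → X
    (5,4)@(11, 9): e=[-26,56,16] → .
    (4,5)@(9, 11): e=[2,24,20] → X
    (5,5)@(11, 11): e=[-30,54,22] → .
  covered (5 px):
    . . . . . . .
    . . . . . . .
    . . . X X . .
    . . . . X . .
    . . . . X . .
    . . . . X . .
    . . . . . . .
    . . . . . . .
    . . . . . . .
    . . . . . . .
    . . . . . . .
T1:
  2·area = 24  (B↔C swapped to make it positive)
  edge (12, 4)→(6, 0): d=(-6,-4) top-left  bias=+0
  edge (6, 0)→(12, 0): d=(6,0) top-left  bias=+0
  edge (12, 0)→(12, 4): d=(0,4) right/bottom  bias=-1
    (4,0)@(9, 1): e=[6,6,12] → X
    (5,0)@(11, 1): e=[14,6,4] → X
    (6,0)@(13, 1): e=[22,6,-4] → .
    (4,1)@(9, 3): e=[-6,18,12] → .
    (5,1)@(11, 3): e=[2,18,4] → X
    (6,1)@(13, 3): e=[10,18,-4] → .
    (5,2)@(11, 5): e=[-10,30,4] → .
  covered (3 px):
    . . . . X X .
    . . . . . X .
    . . . . . . .
    . . . . . . .
    . . . . . . .
    . . . . . . .
    . . . . . . .
    . . . . . . .
    . . . . . . .
    . . . . . . .
    . . . . . . .
T2:
  2·area = 40
  edge (6, 10)→(0, 20): d=(-6,10) right/bottom  bias=-1
  edge (0, 20)→(8, 0): d=(8,-20) top-left  bias=+0
  edge (8, 0)→(6, 10): d=(-2,10) right/bottom  bias=-1
    (3,1)@(7, 3): e=[32,4,4] → X
    (4,1)@(9, 3): e=[12,44,-16] → .
    (3,2)@(7, 5): e=[20,20,0] → .  [on edge]
    (4,2)@(9, 5): e=[0,60,-20] → .  [on edge]
    (2,4)@(5, 9): e=[16,12,12] → X
    (3,4)@(7, 9): e=[-4,52,-8] → .
    (2,5)@(5, 11): e=[4,28,8] → X
    (3,5)@(7, 11): e=[-16,68,-12] → .
    (1,6)@(3, 13): e=[12,4,24] → X
    (2,6)@(5, 13): e=[-8,44,4] → .
    (1,7)@(3, 15): e=[0,20,20] → .  [on edge]
    (2,7)@(5, 15): e=[-20,60,0] → .  [on edge]
  covered (4 px):
    . . . . . . .
    . . . X . . .
    . . . . . . .
    . . . . . . .
    . . X . . . .
    . . X . . . .
    . X . . . . .
    . . . . . . .
    . . . . . . .
    . . . . . . .
    . . . . . . .

Answer: [[3,1],[2,4],[2,5],[1,6]]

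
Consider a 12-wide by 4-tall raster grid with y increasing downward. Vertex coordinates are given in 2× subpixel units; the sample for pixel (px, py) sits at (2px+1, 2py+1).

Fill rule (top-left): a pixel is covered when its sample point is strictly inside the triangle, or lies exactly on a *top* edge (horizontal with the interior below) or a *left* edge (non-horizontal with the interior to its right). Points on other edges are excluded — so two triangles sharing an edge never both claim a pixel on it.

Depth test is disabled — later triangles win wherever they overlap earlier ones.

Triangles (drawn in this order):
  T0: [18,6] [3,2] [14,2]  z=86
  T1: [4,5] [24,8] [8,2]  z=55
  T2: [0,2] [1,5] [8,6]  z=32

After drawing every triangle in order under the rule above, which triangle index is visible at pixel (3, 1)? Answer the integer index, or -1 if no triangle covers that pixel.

T0:
  2·area = 44
  edge (18, 6)→(3, 2): d=(-15,-4) top-left  bias=+0
  edge (3, 2)→(14, 2): d=(11,0) top-left  bias=+0
  edge (14, 2)→(18, 6): d=(4,4) right/bottom  bias=-1
    (6,0)@(13, 1): e=[55,-11,0] → ·  [on edge]
    (3,1)@(7, 3): e=[1,11,32] → █
    (4,1)@(9, 3): e=[9,11,24] → █
    (5,1)@(11, 3): e=[17,11,16] → █
    (6,1)@(13, 3): e=[25,11,8] → █
    (7,1)@(15, 3): e=[33,11,0] → ·  [on edge]
    (3,2)@(7, 5): e=[-29,33,40] → ·
    (4,2)@(9, 5): e=[-21,33,32] → ·
    (5,2)@(11, 5): e=[-13,33,24] → ·
    (6,2)@(13, 5): e=[-5,33,16] → ·
    (7,2)@(15, 5): e=[3,33,8] → █
    (8,2)@(17, 5): e=[11,33,0] → ·  [on edge]
    (9,3)@(19, 7): e=[-11,55,0] → ·  [on edge]
  covered (5 px):
    · · · · · · · · · · · ·
    · · · █ █ █ █ · · · · ·
    · · · · · · · █ · · · ·
    · · · · · · · · · · · ·
T1:
  2·area = 72  (B↔C swapped to make it positive)
  edge (4, 5)→(8, 2): d=(4,-3) top-left  bias=+0
  edge (8, 2)→(24, 8): d=(16,6) right/bottom  bias=-1
  edge (24, 8)→(4, 5): d=(-20,-3) top-left  bias=+0
    (3,1)@(7, 3): e=[1,22,49] → █
    (4,1)@(9, 3): e=[7,10,55] → █
    (5,1)@(11, 3): e=[13,-2,61] → ·
    (2,2)@(5, 5): e=[3,66,3] → █
    (5,2)@(11, 5): e=[21,30,21] → █
    (6,2)@(13, 5): e=[27,18,27] → █
    (7,2)@(15, 5): e=[33,6,33] → █
    (8,2)@(17, 5): e=[39,-6,39] → ·
    (2,3)@(5, 7): e=[11,98,-37] → ·
    (3,3)@(7, 7): e=[17,86,-31] → ·
    (4,3)@(9, 7): e=[23,74,-25] → ·
    (5,3)@(11, 7): e=[29,62,-19] → ·
  covered (10 px):
    · · · · · · · · · · · ·
    · · · █ █ · · · · · · ·
    · · █ █ █ █ █ █ · · · ·
    · · · · · · · · · █ █ ·
T2:
  2·area = 20  (B↔C swapped to make it positive)
  edge (0, 2)→(8, 6): d=(8,4) right/bottom  bias=-1
  edge (8, 6)→(1, 5): d=(-7,-1) top-left  bias=+0
  edge (1, 5)→(0, 2): d=(-1,-3) top-left  bias=+0
    (0,1)@(1, 3): e=[4,14,2] → █
    (1,1)@(3, 3): e=[-4,16,8] → ·
    (0,2)@(1, 5): e=[20,0,0] → █  [on edge]
    (1,2)@(3, 5): e=[12,2,6] → █
    (2,2)@(5, 5): e=[4,4,12] → █
    (3,2)@(7, 5): e=[-4,6,18] → ·
    (0,3)@(1, 7): e=[36,-14,-2] → ·
    (1,3)@(3, 7): e=[28,-12,4] → ·
    (2,3)@(5, 7): e=[20,-10,10] → ·
    (7,3)@(15, 7): e=[-20,0,40] → ·  [on edge]
  covered (4 px):
    · · · · · · · · · · · ·
    █ · · · · · · · · · · ·
    █ █ █ · · · · · · · · ·
    · · · · · · · · · · · ·

Z-buffer (winner per pixel, '.' = empty):
  . . . . . . . . . . . .
  2 . . 1 1 0 0 . . . . .
  2 2 2 1 1 1 1 1 . . . .
  . . . . . . . . . 1 1 .

Answer: 1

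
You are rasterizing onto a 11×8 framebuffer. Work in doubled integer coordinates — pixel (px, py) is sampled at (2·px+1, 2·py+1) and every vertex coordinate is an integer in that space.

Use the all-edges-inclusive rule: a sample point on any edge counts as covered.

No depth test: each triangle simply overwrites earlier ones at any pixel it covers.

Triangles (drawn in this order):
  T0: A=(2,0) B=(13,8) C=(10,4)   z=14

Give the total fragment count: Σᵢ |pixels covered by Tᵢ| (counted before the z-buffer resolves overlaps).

T0:
  2·area = 20  (B↔C swapped to make it positive)
  edge (2, 0)→(10, 4): d=(8,4) inclusive
  edge (10, 4)→(13, 8): d=(3,4) inclusive
  edge (13, 8)→(2, 0): d=(-11,-8) inclusive
    (3,1)@(7, 3): e=[4,9,7] → █
    (4,1)@(9, 3): e=[-4,1,23] → ·
    (3,2)@(7, 5): e=[20,15,-15] → ·
    (4,2)@(9, 5): e=[12,7,1] → █
    (5,2)@(11, 5): e=[4,-1,17] → ·
    (4,3)@(9, 7): e=[28,13,-21] → ·
  covered (2 px):
    · · · · · · · · · · ·
    · · · █ · · · · · · ·
    · · · · █ · · · · · ·
    · · · · · · · · · · ·
    · · · · · · · · · · ·
    · · · · · · · · · · ·
    · · · · · · · · · · ·
    · · · · · · · · · · ·

Result: 2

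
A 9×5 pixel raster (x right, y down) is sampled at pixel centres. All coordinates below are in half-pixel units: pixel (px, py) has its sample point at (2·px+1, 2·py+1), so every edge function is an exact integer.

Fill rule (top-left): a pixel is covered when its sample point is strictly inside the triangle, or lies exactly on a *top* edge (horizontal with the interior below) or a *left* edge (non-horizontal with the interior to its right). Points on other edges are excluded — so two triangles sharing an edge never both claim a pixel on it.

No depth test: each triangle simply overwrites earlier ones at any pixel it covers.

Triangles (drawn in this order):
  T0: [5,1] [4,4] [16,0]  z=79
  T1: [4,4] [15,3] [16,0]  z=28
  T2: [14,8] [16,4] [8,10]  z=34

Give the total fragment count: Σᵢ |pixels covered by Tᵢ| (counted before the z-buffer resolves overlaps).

T0:
  2·area = 32  (B↔C swapped to make it positive)
  edge (5, 1)→(16, 0): d=(11,-1) top-left  bias=+0
  edge (16, 0)→(4, 4): d=(-12,4) right/bottom  bias=-1
  edge (4, 4)→(5, 1): d=(1,-3) top-left  bias=+0
    (2,0)@(5, 1): e=[0,32,0] → █  [on edge]
    (3,0)@(7, 1): e=[2,24,6] → █
    (4,0)@(9, 1): e=[4,16,12] → █
    (5,0)@(11, 1): e=[6,8,18] → █
    (6,0)@(13, 1): e=[8,0,24] → ·  [on edge]
    (2,1)@(5, 3): e=[22,8,2] → █
    (3,1)@(7, 3): e=[24,0,8] → ·  [on edge]
    (4,1)@(9, 3): e=[26,-8,14] → ·
    (5,1)@(11, 3): e=[28,-16,20] → ·
    (0,2)@(1, 5): e=[40,0,-8] → ·  [on edge]
    (2,2)@(5, 5): e=[44,-16,4] → ·
    (1,3)@(3, 7): e=[64,-32,0] → ·  [on edge]
  covered (5 px):
    · · █ █ █ █ · · ·
    · · █ · · · · · ·
    · · · · · · · · ·
    · · · · · · · · ·
    · · · · · · · · ·
T1:
  2·area = 32  (B↔C swapped to make it positive)
  edge (4, 4)→(16, 0): d=(12,-4) top-left  bias=+0
  edge (16, 0)→(15, 3): d=(-1,3) right/bottom  bias=-1
  edge (15, 3)→(4, 4): d=(-11,1) right/bottom  bias=-1
    (6,0)@(13, 1): e=[0,8,24] → █  [on edge]
    (7,0)@(15, 1): e=[8,2,22] → █
    (8,0)@(17, 1): e=[16,-4,20] → ·
    (3,1)@(7, 3): e=[0,24,8] → █  [on edge]
    (4,1)@(9, 3): e=[8,18,6] → █
    (5,1)@(11, 3): e=[16,12,4] → █
    (7,1)@(15, 3): e=[32,0,0] → ·  [on edge]
    (0,2)@(1, 5): e=[0,40,-8] → ·  [on edge]
    (3,2)@(7, 5): e=[24,22,-14] → ·
    (4,2)@(9, 5): e=[32,16,-16] → ·
    (5,2)@(11, 5): e=[40,10,-18] → ·
    (6,2)@(13, 5): e=[48,4,-20] → ·
    (6,4)@(13, 9): e=[96,0,-64] → ·  [on edge]
  covered (6 px):
    · · · · · · █ █ ·
    · · · █ █ █ █ · ·
    · · · · · · · · ·
    · · · · · · · · ·
    · · · · · · · · ·
T2:
  2·area = 20  (B↔C swapped to make it positive)
  edge (14, 8)→(8, 10): d=(-6,2) right/bottom  bias=-1
  edge (8, 10)→(16, 4): d=(8,-6) top-left  bias=+0
  edge (16, 4)→(14, 8): d=(-2,4) right/bottom  bias=-1
    (7,2)@(15, 5): e=[16,2,2] → █
    (8,2)@(17, 5): e=[12,14,-6] → ·
    (6,3)@(13, 7): e=[8,6,6] → █
    (7,3)@(15, 7): e=[4,18,-2] → ·
    (8,3)@(17, 7): e=[0,30,-10] → ·  [on edge]
    (5,4)@(11, 9): e=[0,10,10] → ·  [on edge]
    (6,4)@(13, 9): e=[-4,22,2] → ·
  covered (2 px):
    · · · · · · · · ·
    · · · · · · · · ·
    · · · · · · · █ ·
    · · · · · · █ · ·
    · · · · · · · · ·

Answer: 13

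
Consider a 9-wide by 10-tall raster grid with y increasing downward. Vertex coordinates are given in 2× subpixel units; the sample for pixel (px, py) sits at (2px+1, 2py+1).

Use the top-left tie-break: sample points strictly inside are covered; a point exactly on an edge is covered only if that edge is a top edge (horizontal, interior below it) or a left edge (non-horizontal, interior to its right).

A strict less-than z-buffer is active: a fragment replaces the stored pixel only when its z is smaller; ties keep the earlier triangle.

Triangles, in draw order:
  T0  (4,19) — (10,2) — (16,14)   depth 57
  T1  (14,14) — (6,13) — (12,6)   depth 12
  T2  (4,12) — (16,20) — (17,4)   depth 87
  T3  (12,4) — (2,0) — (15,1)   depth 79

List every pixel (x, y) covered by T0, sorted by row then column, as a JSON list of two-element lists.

T0:
  2·area = 174
  edge (4, 19)→(10, 2): d=(6,-17) top-left  bias=+0
  edge (10, 2)→(16, 14): d=(6,12) right/bottom  bias=-1
  edge (16, 14)→(4, 19): d=(-12,5) right/bottom  bias=-1
    (4,2)@(9, 5): e=[1,30,143] → █
    (5,2)@(11, 5): e=[35,6,133] → █
    (6,2)@(13, 5): e=[69,-18,123] → ·
    (4,3)@(9, 7): e=[13,42,119] → █
    (6,3)@(13, 7): e=[81,-6,99] → ·
    (4,4)@(9, 9): e=[25,54,95] → █
    (6,4)@(13, 9): e=[93,6,75] → █
    (7,4)@(15, 9): e=[127,-18,65] → ·
    (3,5)@(7, 11): e=[3,90,81] → █
    (7,5)@(15, 11): e=[139,-6,41] → ·
    (3,6)@(7, 13): e=[15,102,57] → █
    (7,6)@(15, 13): e=[151,6,17] → █
  covered (22 px):
    · · · · · · · · ·
    · · · · · · · · ·
    · · · · █ █ · · ·
    · · · · █ █ · · ·
    · · · · █ █ █ · ·
    · · · █ █ █ █ · ·
    · · · █ █ █ █ █ ·
    · · · █ █ █ █ · ·
    · · █ █ · · · · ·
    · · · · · · · · ·
T1:
  2·area = 62
  edge (14, 14)→(6, 13): d=(-8,-1) top-left  bias=+0
  edge (6, 13)→(12, 6): d=(6,-7) top-left  bias=+0
  edge (12, 6)→(14, 14): d=(2,8) right/bottom  bias=-1
    (5,4)@(11, 9): e=[37,11,14] → █
    (6,4)@(13, 9): e=[39,25,-2] → ·
    (4,5)@(9, 11): e=[19,9,34] → █
    (6,5)@(13, 11): e=[23,37,2] → █
    (7,5)@(15, 11): e=[25,51,-14] → ·
    (3,6)@(7, 13): e=[1,7,54] → █
    (7,6)@(15, 13): e=[9,63,-10] → ·
    (3,7)@(7, 15): e=[-15,19,58] → ·
    (4,7)@(9, 15): e=[-13,33,42] → ·
    (5,7)@(11, 15): e=[-11,47,26] → ·
    (6,7)@(13, 15): e=[-9,61,10] → ·
  covered (8 px):
    · · · · · · · · ·
    · · · · · · · · ·
    · · · · · · · · ·
    · · · · · · · · ·
    · · · · · █ · · ·
    · · · · █ █ █ · ·
    · · · █ █ █ █ · ·
    · · · · · · · · ·
    · · · · · · · · ·
    · · · · · · · · ·
T2:
  2·area = 200  (B↔C swapped to make it positive)
  edge (4, 12)→(17, 4): d=(13,-8) top-left  bias=+0
  edge (17, 4)→(16, 20): d=(-1,16) right/bottom  bias=-1
  edge (16, 20)→(4, 12): d=(-12,-8) top-left  bias=+0
    (6,3)@(13, 7): e=[7,61,132] → █
    (7,3)@(15, 7): e=[23,29,148] → █
    (8,3)@(17, 7): e=[39,-3,164] → ·
    (4,4)@(9, 9): e=[1,123,76] → █
    (5,4)@(11, 9): e=[17,91,92] → █
    (8,4)@(17, 9): e=[65,-5,140] → ·
    (3,5)@(7, 11): e=[11,153,36] → █
    (8,5)@(17, 11): e=[91,-7,116] → ·
    (3,6)@(7, 13): e=[37,151,12] → █
    (8,6)@(17, 13): e=[117,-9,92] → ·
    (3,7)@(7, 15): e=[63,149,-12] → ·
    (4,7)@(9, 15): e=[79,117,4] → █
  covered (23 px):
    · · · · · · · · ·
    · · · · · · · · ·
    · · · · · · · · ·
    · · · · · · █ █ ·
    · · · · █ █ █ █ ·
    · · · █ █ █ █ █ ·
    · · · █ █ █ █ █ ·
    · · · · █ █ █ █ ·
    · · · · · · █ █ ·
    · · · · · · · █ ·
T3:
  2·area = 42
  edge (12, 4)→(2, 0): d=(-10,-4) top-left  bias=+0
  edge (2, 0)→(15, 1): d=(13,1) right/bottom  bias=-1
  edge (15, 1)→(12, 4): d=(-3,3) right/bottom  bias=-1
    (2,0)@(5, 1): e=[2,10,30] → █
    (3,0)@(7, 1): e=[10,8,24] → █
    (4,0)@(9, 1): e=[18,6,18] → █
    (5,0)@(11, 1): e=[26,4,12] → █
    (6,0)@(13, 1): e=[34,2,6] → █
    (7,0)@(15, 1): e=[42,0,0] → ·  [on edge]
    (2,1)@(5, 3): e=[-18,36,24] → ·
    (3,1)@(7, 3): e=[-10,34,18] → ·
    (4,1)@(9, 3): e=[-2,32,12] → ·
    (5,1)@(11, 3): e=[6,30,6] → █
    (6,1)@(13, 3): e=[14,28,0] → ·  [on edge]
    (5,2)@(11, 5): e=[-14,56,0] → ·  [on edge]
    (4,3)@(9, 7): e=[-42,84,0] → ·  [on edge]
    (3,4)@(7, 9): e=[-70,112,0] → ·  [on edge]
    (2,5)@(5, 11): e=[-98,140,0] → ·  [on edge]
    (1,6)@(3, 13): e=[-126,168,0] → ·  [on edge]
    (0,7)@(1, 15): e=[-154,196,0] → ·  [on edge]
  covered (6 px):
    · · █ █ █ █ █ · ·
    · · · · · █ · · ·
    · · · · · · · · ·
    · · · · · · · · ·
    · · · · · · · · ·
    · · · · · · · · ·
    · · · · · · · · ·
    · · · · · · · · ·
    · · · · · · · · ·
    · · · · · · · · ·

Answer: [[4,2],[5,2],[4,3],[5,3],[4,4],[5,4],[6,4],[3,5],[4,5],[5,5],[6,5],[3,6],[4,6],[5,6],[6,6],[7,6],[3,7],[4,7],[5,7],[6,7],[2,8],[3,8]]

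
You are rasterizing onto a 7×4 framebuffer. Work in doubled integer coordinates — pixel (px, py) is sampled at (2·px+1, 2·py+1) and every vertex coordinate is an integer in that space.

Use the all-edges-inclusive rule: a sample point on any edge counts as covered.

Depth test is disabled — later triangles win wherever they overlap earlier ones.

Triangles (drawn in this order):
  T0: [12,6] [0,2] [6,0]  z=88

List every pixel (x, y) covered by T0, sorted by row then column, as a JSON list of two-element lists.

T0:
  2·area = 48
  edge (12, 6)→(0, 2): d=(-12,-4) inclusive
  edge (0, 2)→(6, 0): d=(6,-2) inclusive
  edge (6, 0)→(12, 6): d=(6,6) inclusive
    (1,0)@(3, 1): e=[24,0,24] → X  [on edge]
    (2,0)@(5, 1): e=[32,4,12] → X
    (3,0)@(7, 1): e=[40,8,0] → X  [on edge]
    (4,0)@(9, 1): e=[48,12,-12] → .
    (1,1)@(3, 3): e=[0,12,36] → X  [on edge]
    (4,1)@(9, 3): e=[24,24,0] → X  [on edge]
    (5,1)@(11, 3): e=[32,28,-12] → .
    (1,2)@(3, 5): e=[-24,24,48] → .
    (2,2)@(5, 5): e=[-16,28,36] → .
    (3,2)@(7, 5): e=[-8,32,24] → .
    (4,2)@(9, 5): e=[0,36,12] → X  [on edge]
    (5,2)@(11, 5): e=[8,40,0] → X  [on edge]
    (6,3)@(13, 7): e=[-8,56,0] → .  [on edge]
  covered (9 px):
    . X X X . . .
    . X X X X . .
    . . . . X X .
    . . . . . . .

Final: [[1,0],[2,0],[3,0],[1,1],[2,1],[3,1],[4,1],[4,2],[5,2]]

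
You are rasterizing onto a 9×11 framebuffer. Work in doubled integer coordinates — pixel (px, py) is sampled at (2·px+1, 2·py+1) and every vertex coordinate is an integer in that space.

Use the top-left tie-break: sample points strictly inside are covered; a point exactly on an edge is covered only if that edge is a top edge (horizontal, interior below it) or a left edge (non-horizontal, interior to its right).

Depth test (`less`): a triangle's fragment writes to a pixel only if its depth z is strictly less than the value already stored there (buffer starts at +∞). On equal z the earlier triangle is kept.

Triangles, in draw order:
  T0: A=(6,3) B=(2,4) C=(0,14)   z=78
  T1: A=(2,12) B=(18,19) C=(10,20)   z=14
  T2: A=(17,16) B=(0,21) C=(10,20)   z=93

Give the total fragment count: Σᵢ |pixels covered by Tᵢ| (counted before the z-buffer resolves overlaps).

T0:
  2·area = 38  (B↔C swapped to make it positive)
  edge (6, 3)→(0, 14): d=(-6,11) right/bottom  bias=-1
  edge (0, 14)→(2, 4): d=(2,-10) top-left  bias=+0
  edge (2, 4)→(6, 3): d=(4,-1) top-left  bias=+0
    (1,2)@(3, 5): e=[21,12,5] → █
    (2,2)@(5, 5): e=[-1,32,7] → ·
    (1,3)@(3, 7): e=[9,16,13] → █
    (2,3)@(5, 7): e=[-13,36,15] → ·
    (0,4)@(1, 9): e=[19,0,19] → █  [on edge]
    (1,4)@(3, 9): e=[-3,20,21] → ·
    (0,5)@(1, 11): e=[7,4,27] → █
    (1,5)@(3, 11): e=[-15,24,29] → ·
    (0,6)@(1, 13): e=[-5,8,35] → ·
  covered (4 px):
    · · · · · · · · ·
    · · · · · · · · ·
    · █ · · · · · · ·
    · █ · · · · · · ·
    █ · · · · · · · ·
    █ · · · · · · · ·
    · · · · · · · · ·
    · · · · · · · · ·
    · · · · · · · · ·
    · · · · · · · · ·
    · · · · · · · · ·
T1:
  2·area = 72
  edge (2, 12)→(18, 19): d=(16,7) right/bottom  bias=-1
  edge (18, 19)→(10, 20): d=(-8,1) right/bottom  bias=-1
  edge (10, 20)→(2, 12): d=(-8,-8) top-left  bias=+0
    (0,5)@(1, 11): e=[-9,81,0] → ·  [on edge]
    (1,6)@(3, 13): e=[9,63,0] → █  [on edge]
    (2,6)@(5, 13): e=[-5,61,16] → ·
    (1,7)@(3, 15): e=[41,47,-16] → ·
    (2,7)@(5, 15): e=[27,45,0] → █  [on edge]
    (3,7)@(7, 15): e=[13,43,16] → █
    (4,7)@(9, 15): e=[-1,41,32] → ·
    (2,8)@(5, 17): e=[59,29,-16] → ·
    (3,8)@(7, 17): e=[45,27,0] → █  [on edge]
    (4,8)@(9, 17): e=[31,25,16] → █
    (5,8)@(11, 17): e=[17,23,32] → █
    (6,8)@(13, 17): e=[3,21,48] → █
    (4,9)@(9, 19): e=[63,9,0] → █  [on edge]
    (5,10)@(11, 21): e=[81,-9,0] → ·  [on edge]
  covered (12 px):
    · · · · · · · · ·
    · · · · · · · · ·
    · · · · · · · · ·
    · · · · · · · · ·
    · · · · · · · · ·
    · · · · · · · · ·
    · █ · · · · · · ·
    · · █ █ · · · · ·
    · · · █ █ █ █ · ·
    · · · · █ █ █ █ █
    · · · · · · · · ·
T2:
  2·area = 33  (B↔C swapped to make it positive)
  edge (17, 16)→(10, 20): d=(-7,4) right/bottom  bias=-1
  edge (10, 20)→(0, 21): d=(-10,1) right/bottom  bias=-1
  edge (0, 21)→(17, 16): d=(17,-5) top-left  bias=+0
    (7,8)@(15, 17): e=[1,25,7] → █
    (8,8)@(17, 17): e=[-7,23,17] → ·
    (3,9)@(7, 19): e=[19,13,1] → █
    (4,9)@(9, 19): e=[11,11,11] → █
    (5,9)@(11, 19): e=[3,9,21] → █
    (6,9)@(13, 19): e=[-5,7,31] → ·
    (7,9)@(15, 19): e=[-13,5,41] → ·
    (3,10)@(7, 21): e=[5,-7,35] → ·
    (4,10)@(9, 21): e=[-3,-9,45] → ·
    (5,10)@(11, 21): e=[-11,-11,55] → ·
  covered (4 px):
    · · · · · · · · ·
    · · · · · · · · ·
    · · · · · · · · ·
    · · · · · · · · ·
    · · · · · · · · ·
    · · · · · · · · ·
    · · · · · · · · ·
    · · · · · · · · ·
    · · · · · · · █ ·
    · · · █ █ █ · · ·
    · · · · · · · · ·

Result: 20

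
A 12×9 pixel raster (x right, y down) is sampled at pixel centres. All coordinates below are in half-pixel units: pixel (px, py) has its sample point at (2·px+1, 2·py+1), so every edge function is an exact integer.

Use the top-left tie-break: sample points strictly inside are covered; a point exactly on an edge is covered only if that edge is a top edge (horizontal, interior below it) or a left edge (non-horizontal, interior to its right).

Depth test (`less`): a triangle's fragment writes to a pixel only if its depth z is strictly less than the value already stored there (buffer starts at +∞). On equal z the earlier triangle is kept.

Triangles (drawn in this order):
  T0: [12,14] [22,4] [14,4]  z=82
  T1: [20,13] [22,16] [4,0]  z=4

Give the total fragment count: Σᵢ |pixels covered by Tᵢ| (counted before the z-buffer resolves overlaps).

T0:
  2·area = 80  (B↔C swapped to make it positive)
  edge (12, 14)→(14, 4): d=(2,-10) top-left  bias=+0
  edge (14, 4)→(22, 4): d=(8,0) top-left  bias=+0
  edge (22, 4)→(12, 14): d=(-10,10) right/bottom  bias=-1
    (11,1)@(23, 3): e=[88,-8,0] → ·  [on edge]
    (7,2)@(15, 5): e=[12,8,60] → #
    (8,2)@(17, 5): e=[32,8,40] → #
    (9,2)@(19, 5): e=[52,8,20] → #
    (10,2)@(21, 5): e=[72,8,0] → ·  [on edge]
    (7,3)@(15, 7): e=[16,24,40] → #
    (9,3)@(19, 7): e=[56,24,0] → ·  [on edge]
    (6,4)@(13, 9): e=[0,40,40] → #  [on edge]
    (8,4)@(17, 9): e=[40,40,0] → ·  [on edge]
    (6,5)@(13, 11): e=[4,56,20] → #
    (7,5)@(15, 11): e=[24,56,0] → ·  [on edge]
    (6,6)@(13, 13): e=[8,72,0] → ·  [on edge]
    (5,7)@(11, 15): e=[-8,88,0] → ·  [on edge]
    (4,8)@(9, 17): e=[-24,104,0] → ·  [on edge]
  covered (8 px):
    · · · · · · · · · · · ·
    · · · · · · · · · · · ·
    · · · · · · · # # # · ·
    · · · · · · · # # · · ·
    · · · · · · # # · · · ·
    · · · · · · # · · · · ·
    · · · · · · · · · · · ·
    · · · · · · · · · · · ·
    · · · · · · · · · · · ·
T1:
  2·area = 22
  edge (20, 13)→(22, 16): d=(2,3) right/bottom  bias=-1
  edge (22, 16)→(4, 0): d=(-18,-16) top-left  bias=+0
  edge (4, 0)→(20, 13): d=(16,13) right/bottom  bias=-1
    (7,4)@(15, 9): e=[7,14,1] → #
    (8,4)@(17, 9): e=[1,46,-25] → ·
    (7,5)@(15, 11): e=[11,-22,33] → ·
    (8,5)@(17, 11): e=[5,10,7] → #
    (9,5)@(19, 11): e=[-1,42,-19] → ·
    (8,6)@(17, 13): e=[9,-26,39] → ·
    (9,6)@(19, 13): e=[3,6,13] → #
    (10,6)@(21, 13): e=[-3,38,-13] → ·
    (9,7)@(19, 15): e=[7,-30,45] → ·
    (10,7)@(21, 15): e=[1,2,19] → #
    (11,7)@(23, 15): e=[-5,34,-7] → ·
    (10,8)@(21, 17): e=[5,-34,51] → ·
  covered (4 px):
    · · · · · · · · · · · ·
    · · · · · · · · · · · ·
    · · · · · · · · · · · ·
    · · · · · · · · · · · ·
    · · · · · · · # · · · ·
    · · · · · · · · # · · ·
    · · · · · · · · · # · ·
    · · · · · · · · · · # ·
    · · · · · · · · · · · ·

Result: 12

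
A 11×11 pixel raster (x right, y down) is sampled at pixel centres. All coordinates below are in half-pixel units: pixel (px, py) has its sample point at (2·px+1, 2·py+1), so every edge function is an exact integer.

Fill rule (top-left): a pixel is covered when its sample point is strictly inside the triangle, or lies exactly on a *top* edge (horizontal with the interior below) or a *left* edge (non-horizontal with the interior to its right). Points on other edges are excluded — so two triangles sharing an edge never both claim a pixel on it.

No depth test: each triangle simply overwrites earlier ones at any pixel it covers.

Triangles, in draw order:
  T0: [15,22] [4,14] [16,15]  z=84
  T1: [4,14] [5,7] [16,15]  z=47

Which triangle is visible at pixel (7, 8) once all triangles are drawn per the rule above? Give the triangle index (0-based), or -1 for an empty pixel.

T0:
  2·area = 85
  edge (15, 22)→(4, 14): d=(-11,-8) top-left  bias=+0
  edge (4, 14)→(16, 15): d=(12,1) right/bottom  bias=-1
  edge (16, 15)→(15, 22): d=(-1,7) right/bottom  bias=-1
    (3,7)@(7, 15): e=[13,9,63] → #
    (4,7)@(9, 15): e=[29,7,49] → #
    (5,7)@(11, 15): e=[45,5,35] → #
    (6,7)@(13, 15): e=[61,3,21] → #
    (7,7)@(15, 15): e=[77,1,7] → #
    (8,7)@(17, 15): e=[93,-1,-7] → ·
    (3,8)@(7, 17): e=[-9,33,61] → ·
    (4,8)@(9, 17): e=[7,31,47] → #
    (8,8)@(17, 17): e=[71,23,-9] → ·
    (4,9)@(9, 19): e=[-15,55,45] → ·
    (5,9)@(11, 19): e=[1,53,31] → #
    (8,9)@(17, 19): e=[49,47,-11] → ·
  covered (13 px):
    · · · · · · · · · · ·
    · · · · · · · · · · ·
    · · · · · · · · · · ·
    · · · · · · · · · · ·
    · · · · · · · · · · ·
    · · · · · · · · · · ·
    · · · · · · · · · · ·
    · · · # # # # # · · ·
    · · · · # # # # · · ·
    · · · · · # # # · · ·
    · · · · · · · # · · ·
T1:
  2·area = 85
  edge (4, 14)→(5, 7): d=(1,-7) top-left  bias=+0
  edge (5, 7)→(16, 15): d=(11,8) right/bottom  bias=-1
  edge (16, 15)→(4, 14): d=(-12,-1) top-left  bias=+0
    (2,3)@(5, 7): e=[0,0,85] → ·  [on edge]
    (2,4)@(5, 9): e=[2,22,61] → #
    (3,4)@(7, 9): e=[16,6,63] → #
    (4,4)@(9, 9): e=[30,-10,65] → ·
    (2,5)@(5, 11): e=[4,44,37] → #
    (4,5)@(9, 11): e=[32,12,41] → #
    (5,5)@(11, 11): e=[46,-4,43] → ·
    (2,6)@(5, 13): e=[6,66,13] → #
    (5,6)@(11, 13): e=[48,18,19] → #
    (6,6)@(13, 13): e=[62,2,21] → #
    (7,6)@(15, 13): e=[76,-14,23] → ·
    (2,7)@(5, 15): e=[8,88,-11] → ·
    (1,10)@(3, 21): e=[0,170,-85] → ·  [on edge]
  covered (10 px):
    · · · · · · · · · · ·
    · · · · · · · · · · ·
    · · · · · · · · · · ·
    · · · · · · · · · · ·
    · · # # · · · · · · ·
    · · # # # · · · · · ·
    · · # # # # # · · · ·
    · · · · · · · · · · ·
    · · · · · · · · · · ·
    · · · · · · · · · · ·
    · · · · · · · · · · ·

Z-buffer (winner per pixel, '.' = empty):
  . . . . . . . . . . .
  . . . . . . . . . . .
  . . . . . . . . . . .
  . . . . . . . . . . .
  . . 1 1 . . . . . . .
  . . 1 1 1 . . . . . .
  . . 1 1 1 1 1 . . . .
  . . . 0 0 0 0 0 . . .
  . . . . 0 0 0 0 . . .
  . . . . . 0 0 0 . . .
  . . . . . . . 0 . . .

Answer: 0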